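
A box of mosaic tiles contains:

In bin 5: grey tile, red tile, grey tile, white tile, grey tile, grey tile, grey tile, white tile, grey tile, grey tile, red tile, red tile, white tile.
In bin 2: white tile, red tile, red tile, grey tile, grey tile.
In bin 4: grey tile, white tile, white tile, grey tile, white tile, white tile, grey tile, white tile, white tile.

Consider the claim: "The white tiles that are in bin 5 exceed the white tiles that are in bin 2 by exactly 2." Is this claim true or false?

There are 3 white tiles in bin 5.
There is 1 white tile in bin 2.
The claim requires 3 − 1 (= 2) to equal 2, which holds.

True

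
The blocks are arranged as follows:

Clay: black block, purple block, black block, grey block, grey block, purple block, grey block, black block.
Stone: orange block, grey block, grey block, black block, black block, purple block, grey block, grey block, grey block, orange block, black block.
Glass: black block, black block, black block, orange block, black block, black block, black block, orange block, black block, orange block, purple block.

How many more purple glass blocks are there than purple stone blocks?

0

purple glass blocks: 1.
purple stone blocks: 1.
1 − 1 = 0.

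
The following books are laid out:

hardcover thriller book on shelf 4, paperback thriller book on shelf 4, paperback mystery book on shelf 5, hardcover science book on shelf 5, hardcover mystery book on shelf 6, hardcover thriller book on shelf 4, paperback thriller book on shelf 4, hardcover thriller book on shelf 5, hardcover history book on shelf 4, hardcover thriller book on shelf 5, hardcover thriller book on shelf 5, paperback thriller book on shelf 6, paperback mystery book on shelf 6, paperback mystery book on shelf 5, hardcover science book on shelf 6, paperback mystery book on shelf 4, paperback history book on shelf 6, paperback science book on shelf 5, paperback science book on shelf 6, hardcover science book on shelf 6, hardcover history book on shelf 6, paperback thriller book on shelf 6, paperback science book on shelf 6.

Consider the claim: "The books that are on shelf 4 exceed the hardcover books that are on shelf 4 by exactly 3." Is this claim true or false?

|books on shelf 4| = 6.
|hardcover books on shelf 4| = 3.
The claim requires 6 − 3 (= 3) to equal 3, which holds.

True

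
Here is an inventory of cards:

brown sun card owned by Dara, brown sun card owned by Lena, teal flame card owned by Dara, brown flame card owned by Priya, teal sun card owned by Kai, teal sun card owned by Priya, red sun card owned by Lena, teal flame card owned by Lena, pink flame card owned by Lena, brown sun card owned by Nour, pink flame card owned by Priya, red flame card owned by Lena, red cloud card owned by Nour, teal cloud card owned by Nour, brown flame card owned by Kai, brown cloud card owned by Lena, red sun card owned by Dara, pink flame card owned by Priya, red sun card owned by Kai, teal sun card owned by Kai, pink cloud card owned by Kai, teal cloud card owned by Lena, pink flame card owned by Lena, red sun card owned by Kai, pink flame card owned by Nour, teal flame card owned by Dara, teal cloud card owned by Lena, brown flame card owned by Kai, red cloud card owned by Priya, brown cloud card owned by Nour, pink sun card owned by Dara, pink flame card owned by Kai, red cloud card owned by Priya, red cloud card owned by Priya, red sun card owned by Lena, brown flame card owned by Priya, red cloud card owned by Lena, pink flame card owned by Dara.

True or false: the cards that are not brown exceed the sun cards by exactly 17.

cards that are not brown: 29.
sun cards: 12.
The claim requires 29 − 12 (= 17) to equal 17, which holds.

True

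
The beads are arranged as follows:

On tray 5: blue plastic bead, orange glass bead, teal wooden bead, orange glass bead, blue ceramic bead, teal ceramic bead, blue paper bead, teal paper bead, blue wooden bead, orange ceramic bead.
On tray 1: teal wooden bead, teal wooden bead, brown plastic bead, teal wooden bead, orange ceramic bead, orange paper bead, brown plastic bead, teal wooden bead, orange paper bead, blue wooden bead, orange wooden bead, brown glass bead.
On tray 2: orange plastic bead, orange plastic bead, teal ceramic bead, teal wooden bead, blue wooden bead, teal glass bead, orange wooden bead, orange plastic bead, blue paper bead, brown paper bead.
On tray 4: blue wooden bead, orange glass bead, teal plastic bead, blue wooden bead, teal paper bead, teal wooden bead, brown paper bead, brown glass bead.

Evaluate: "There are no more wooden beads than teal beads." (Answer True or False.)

|wooden beads| = 14.
|teal beads| = 13.
The claim requires 14 ≤ 13, which does not hold.

False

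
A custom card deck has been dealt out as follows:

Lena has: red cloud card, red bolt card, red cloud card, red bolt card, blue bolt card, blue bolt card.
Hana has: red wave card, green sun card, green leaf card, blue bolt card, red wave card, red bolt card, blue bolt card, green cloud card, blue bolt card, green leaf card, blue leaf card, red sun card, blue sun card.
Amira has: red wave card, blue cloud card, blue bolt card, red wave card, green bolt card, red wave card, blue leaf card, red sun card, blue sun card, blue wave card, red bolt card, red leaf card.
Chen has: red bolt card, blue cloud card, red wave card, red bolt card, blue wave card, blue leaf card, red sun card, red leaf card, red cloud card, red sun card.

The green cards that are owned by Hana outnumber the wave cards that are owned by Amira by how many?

green cards owned by Hana: 4.
wave cards owned by Amira: 4.
4 − 4 = 0.

0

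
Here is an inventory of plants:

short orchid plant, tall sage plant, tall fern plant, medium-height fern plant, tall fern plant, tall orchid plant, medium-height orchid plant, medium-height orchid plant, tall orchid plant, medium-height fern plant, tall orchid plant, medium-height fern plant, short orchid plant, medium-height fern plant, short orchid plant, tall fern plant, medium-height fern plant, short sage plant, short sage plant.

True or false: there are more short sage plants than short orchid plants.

False

|short sage plants| = 2.
|short orchid plants| = 3.
The claim requires 2 > 3, which does not hold.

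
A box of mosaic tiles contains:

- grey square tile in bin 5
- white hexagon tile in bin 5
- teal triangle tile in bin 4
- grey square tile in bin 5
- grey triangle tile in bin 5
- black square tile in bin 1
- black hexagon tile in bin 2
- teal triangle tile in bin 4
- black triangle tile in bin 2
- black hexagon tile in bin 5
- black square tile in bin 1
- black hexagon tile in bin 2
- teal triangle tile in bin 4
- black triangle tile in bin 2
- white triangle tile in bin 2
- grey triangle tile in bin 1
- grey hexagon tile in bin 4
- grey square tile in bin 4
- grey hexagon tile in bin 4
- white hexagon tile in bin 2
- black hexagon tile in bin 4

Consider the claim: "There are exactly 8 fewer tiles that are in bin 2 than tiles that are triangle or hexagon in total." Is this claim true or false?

False

tiles in bin 2: 6.
tiles that are triangle or hexagon: 16.
The claim requires 16 − 6 (= 10) to equal 8, which does not hold.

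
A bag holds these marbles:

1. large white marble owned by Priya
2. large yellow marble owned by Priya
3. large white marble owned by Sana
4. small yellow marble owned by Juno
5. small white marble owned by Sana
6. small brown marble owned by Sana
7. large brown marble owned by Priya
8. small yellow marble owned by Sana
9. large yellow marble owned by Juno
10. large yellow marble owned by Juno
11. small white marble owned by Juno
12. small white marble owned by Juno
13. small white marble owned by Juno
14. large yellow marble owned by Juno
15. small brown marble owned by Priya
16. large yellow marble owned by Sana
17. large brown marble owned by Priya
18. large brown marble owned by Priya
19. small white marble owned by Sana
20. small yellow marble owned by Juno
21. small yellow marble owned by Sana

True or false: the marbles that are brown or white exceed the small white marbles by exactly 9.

False

There are 12 marbles that are brown or white.
There are 5 small white marbles.
The claim requires 12 − 5 (= 7) to equal 9, which does not hold.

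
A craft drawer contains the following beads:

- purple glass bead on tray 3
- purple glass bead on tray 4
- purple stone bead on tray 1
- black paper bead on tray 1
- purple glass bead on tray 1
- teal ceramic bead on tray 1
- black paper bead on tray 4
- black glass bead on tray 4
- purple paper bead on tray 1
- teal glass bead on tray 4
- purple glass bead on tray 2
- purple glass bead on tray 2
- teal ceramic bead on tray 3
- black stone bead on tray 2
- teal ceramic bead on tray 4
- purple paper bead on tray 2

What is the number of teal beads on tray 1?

1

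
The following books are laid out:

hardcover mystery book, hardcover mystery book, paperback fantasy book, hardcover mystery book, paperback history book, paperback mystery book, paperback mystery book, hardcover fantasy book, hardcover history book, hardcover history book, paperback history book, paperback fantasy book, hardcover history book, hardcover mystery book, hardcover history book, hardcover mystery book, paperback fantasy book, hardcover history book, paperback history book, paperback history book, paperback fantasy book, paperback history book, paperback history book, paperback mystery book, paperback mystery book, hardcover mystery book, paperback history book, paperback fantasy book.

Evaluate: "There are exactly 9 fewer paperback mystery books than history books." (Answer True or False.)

|paperback mystery books| = 4.
|history books| = 12.
The claim requires 12 − 4 (= 8) to equal 9, which does not hold.

False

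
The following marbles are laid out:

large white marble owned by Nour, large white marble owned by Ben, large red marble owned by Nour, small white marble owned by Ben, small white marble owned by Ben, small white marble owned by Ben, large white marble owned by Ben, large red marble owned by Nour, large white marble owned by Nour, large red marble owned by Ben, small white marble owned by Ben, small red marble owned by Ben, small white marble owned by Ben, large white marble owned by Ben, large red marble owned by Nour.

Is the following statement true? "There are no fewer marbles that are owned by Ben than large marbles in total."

marbles owned by Ben: 10.
large marbles: 9.
The claim requires 10 ≥ 9, which holds.

True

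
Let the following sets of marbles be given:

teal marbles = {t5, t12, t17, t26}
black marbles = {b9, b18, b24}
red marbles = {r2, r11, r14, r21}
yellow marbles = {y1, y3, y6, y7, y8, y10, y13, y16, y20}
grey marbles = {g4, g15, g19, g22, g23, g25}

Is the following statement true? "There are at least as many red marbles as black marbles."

True

|red marbles| = 4.
|black marbles| = 3.
The claim requires 4 ≥ 3, which holds.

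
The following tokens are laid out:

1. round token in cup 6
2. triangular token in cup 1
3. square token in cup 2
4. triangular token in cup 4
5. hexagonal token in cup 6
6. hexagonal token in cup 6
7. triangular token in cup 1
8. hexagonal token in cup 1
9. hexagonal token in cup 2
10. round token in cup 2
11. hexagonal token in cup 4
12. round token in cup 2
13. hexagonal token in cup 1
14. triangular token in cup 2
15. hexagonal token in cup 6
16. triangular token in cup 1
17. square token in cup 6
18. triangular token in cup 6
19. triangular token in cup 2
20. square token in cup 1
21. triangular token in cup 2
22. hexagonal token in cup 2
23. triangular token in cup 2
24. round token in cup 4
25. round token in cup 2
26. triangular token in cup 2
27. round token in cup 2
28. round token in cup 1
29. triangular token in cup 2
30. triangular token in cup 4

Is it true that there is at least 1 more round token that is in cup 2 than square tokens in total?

There are 4 round tokens in cup 2.
There are 3 square tokens.
The claim requires 4 − 3 = 1 ≥ 1, which holds.

True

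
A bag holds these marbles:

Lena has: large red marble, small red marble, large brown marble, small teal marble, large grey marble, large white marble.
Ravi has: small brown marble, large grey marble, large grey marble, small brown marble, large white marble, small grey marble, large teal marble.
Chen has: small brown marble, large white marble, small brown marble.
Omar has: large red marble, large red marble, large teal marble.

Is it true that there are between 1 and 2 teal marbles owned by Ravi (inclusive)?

True

|teal marbles owned by Ravi| = 1.
The claim requires 1 ≤ 1 ≤ 2, which holds.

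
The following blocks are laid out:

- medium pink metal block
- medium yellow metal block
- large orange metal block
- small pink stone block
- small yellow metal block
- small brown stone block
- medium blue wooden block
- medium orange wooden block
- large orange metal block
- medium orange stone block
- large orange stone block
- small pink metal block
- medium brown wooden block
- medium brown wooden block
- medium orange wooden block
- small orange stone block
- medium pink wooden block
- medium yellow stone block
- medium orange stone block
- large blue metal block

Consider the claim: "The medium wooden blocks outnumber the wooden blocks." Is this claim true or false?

False

There are 6 medium wooden blocks.
There are 6 wooden blocks.
The claim requires 6 > 6, which does not hold.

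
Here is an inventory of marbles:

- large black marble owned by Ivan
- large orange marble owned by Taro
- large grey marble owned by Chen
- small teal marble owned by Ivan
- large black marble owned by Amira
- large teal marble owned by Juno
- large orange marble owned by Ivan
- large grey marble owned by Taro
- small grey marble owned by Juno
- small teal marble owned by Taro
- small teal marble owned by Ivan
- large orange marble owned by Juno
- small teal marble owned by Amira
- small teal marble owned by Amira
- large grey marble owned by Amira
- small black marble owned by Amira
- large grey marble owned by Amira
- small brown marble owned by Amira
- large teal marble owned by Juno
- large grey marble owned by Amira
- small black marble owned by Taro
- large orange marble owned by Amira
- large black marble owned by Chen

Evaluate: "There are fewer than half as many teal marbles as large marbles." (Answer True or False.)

There are 7 teal marbles.
There are 14 large marbles.
The claim requires 2 × 7 = 14 < 14, which does not hold.

False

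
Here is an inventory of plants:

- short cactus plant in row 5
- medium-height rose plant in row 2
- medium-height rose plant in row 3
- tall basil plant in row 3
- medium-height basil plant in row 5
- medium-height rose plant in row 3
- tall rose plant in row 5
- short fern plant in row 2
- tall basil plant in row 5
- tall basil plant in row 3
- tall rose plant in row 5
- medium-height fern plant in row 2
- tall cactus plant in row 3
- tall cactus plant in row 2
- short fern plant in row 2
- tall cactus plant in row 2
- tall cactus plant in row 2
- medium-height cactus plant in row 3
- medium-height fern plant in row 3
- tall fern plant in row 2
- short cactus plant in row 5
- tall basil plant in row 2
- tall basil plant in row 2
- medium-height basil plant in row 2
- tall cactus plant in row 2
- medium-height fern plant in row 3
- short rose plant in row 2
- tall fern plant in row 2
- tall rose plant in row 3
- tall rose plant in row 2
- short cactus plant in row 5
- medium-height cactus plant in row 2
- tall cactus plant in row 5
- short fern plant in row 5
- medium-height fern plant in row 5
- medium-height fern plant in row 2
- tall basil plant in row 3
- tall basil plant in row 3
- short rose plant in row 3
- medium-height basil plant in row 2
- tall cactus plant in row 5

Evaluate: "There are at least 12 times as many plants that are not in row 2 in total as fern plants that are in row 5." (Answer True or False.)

plants that are not in row 2: 23.
fern plants in row 5: 2.
The claim requires 23 ≥ 12 × 2 = 24, which does not hold.

False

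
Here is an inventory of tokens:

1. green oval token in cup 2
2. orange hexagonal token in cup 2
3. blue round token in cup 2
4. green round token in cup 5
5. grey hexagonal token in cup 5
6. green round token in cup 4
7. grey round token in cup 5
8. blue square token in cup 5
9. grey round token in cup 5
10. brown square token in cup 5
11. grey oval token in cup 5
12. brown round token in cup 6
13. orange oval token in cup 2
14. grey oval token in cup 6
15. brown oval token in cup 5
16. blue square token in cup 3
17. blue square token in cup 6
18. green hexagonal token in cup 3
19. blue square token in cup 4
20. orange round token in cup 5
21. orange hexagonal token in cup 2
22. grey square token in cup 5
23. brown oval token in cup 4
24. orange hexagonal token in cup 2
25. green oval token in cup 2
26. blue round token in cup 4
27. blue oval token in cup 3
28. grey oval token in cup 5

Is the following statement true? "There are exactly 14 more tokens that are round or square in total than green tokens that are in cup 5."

tokens that are round or square: 14.
green tokens in cup 5: 1.
The claim requires 14 − 1 (= 13) to equal 14, which does not hold.

False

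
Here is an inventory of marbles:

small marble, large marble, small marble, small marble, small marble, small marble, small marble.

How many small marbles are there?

6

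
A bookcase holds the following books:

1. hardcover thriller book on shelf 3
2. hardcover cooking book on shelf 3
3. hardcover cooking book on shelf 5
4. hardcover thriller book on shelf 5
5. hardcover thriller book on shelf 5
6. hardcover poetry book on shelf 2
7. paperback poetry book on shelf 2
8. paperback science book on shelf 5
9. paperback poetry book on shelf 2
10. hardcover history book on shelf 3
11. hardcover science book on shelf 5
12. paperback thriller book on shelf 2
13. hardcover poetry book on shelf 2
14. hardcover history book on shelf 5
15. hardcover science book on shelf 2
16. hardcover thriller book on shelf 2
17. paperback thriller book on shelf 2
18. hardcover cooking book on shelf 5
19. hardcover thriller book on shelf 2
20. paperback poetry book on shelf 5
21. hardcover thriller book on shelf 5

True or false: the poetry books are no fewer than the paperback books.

False

poetry books: 5.
paperback books: 6.
The claim requires 5 ≥ 6, which does not hold.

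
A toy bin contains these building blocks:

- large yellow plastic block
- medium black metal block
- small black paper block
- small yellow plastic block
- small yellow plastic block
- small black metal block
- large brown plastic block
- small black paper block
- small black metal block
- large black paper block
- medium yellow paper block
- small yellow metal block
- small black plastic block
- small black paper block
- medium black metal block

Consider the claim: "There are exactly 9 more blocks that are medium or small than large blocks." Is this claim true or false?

blocks that are medium or small: 12.
large blocks: 3.
The claim requires 12 − 3 (= 9) to equal 9, which holds.

True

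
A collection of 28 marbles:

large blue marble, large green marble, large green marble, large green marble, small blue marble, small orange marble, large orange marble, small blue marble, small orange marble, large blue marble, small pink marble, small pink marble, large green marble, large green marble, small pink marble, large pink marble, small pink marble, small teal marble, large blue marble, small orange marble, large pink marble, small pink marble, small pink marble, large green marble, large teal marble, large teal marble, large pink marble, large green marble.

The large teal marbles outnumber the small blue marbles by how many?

large teal marbles: 2.
small blue marbles: 2.
2 − 2 = 0.

0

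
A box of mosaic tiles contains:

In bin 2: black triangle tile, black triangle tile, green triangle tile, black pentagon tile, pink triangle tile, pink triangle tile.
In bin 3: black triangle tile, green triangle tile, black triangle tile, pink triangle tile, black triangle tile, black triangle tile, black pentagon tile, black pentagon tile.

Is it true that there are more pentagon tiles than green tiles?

True

pentagon tiles: 3.
green tiles: 2.
The claim requires 3 > 2, which holds.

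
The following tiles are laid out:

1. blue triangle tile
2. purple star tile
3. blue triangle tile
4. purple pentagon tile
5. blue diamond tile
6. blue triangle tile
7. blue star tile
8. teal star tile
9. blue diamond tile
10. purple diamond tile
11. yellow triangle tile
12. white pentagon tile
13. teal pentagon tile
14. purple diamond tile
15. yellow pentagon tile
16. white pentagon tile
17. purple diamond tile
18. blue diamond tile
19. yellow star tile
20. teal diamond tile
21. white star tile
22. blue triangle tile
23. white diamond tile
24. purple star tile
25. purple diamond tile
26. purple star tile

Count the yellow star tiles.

1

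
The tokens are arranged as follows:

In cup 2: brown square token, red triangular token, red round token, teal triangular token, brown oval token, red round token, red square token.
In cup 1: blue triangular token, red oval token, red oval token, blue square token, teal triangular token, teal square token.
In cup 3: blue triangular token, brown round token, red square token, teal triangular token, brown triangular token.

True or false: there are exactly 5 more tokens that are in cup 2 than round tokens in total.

tokens in cup 2: 7.
round tokens: 3.
The claim requires 7 − 3 (= 4) to equal 5, which does not hold.

False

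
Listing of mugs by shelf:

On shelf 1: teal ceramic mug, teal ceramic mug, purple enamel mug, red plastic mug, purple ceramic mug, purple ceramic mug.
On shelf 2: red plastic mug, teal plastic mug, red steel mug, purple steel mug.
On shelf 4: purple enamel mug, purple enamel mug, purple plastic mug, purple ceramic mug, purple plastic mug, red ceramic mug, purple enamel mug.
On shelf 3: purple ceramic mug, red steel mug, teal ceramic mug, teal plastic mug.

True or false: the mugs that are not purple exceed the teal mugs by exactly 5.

True

|mugs that are not purple| = 10.
|teal mugs| = 5.
The claim requires 10 − 5 (= 5) to equal 5, which holds.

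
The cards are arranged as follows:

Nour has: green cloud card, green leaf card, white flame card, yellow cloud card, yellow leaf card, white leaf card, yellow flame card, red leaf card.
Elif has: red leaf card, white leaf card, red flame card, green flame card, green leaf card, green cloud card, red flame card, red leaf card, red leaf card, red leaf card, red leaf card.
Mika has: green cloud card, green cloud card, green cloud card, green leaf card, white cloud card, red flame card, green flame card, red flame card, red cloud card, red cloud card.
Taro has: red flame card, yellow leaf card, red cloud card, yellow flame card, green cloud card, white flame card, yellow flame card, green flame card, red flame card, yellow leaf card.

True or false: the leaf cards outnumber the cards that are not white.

|leaf cards| = 14.
|cards that are not white| = 34.
The claim requires 14 > 34, which does not hold.

False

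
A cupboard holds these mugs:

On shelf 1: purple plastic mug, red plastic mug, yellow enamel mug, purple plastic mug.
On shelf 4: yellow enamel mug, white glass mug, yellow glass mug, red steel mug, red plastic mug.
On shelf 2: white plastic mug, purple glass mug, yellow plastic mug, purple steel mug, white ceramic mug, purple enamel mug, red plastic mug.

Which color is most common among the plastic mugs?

red

Counts by color (restricted to plastic mugs): red 3, purple 2, yellow 1, white 1.
The maximum is 3, held uniquely by red.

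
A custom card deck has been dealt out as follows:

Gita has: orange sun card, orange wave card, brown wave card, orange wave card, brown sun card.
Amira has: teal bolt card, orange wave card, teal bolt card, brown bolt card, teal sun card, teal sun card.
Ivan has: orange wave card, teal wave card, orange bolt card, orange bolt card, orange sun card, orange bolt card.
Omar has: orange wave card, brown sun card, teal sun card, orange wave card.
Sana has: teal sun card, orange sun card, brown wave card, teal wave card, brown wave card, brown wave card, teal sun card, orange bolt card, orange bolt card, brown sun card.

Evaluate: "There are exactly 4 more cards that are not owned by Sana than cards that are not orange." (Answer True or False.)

True

cards that are not owned by Sana: 21.
cards that are not orange: 17.
The claim requires 21 − 17 (= 4) to equal 4, which holds.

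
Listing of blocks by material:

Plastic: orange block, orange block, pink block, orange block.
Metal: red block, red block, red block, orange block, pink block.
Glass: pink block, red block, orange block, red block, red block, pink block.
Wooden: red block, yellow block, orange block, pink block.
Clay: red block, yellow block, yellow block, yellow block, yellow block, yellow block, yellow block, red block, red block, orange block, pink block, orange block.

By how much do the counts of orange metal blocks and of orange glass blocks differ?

orange metal blocks: 1. orange glass blocks: 1.
|1 − 1| = 1 − 1 = 0.

0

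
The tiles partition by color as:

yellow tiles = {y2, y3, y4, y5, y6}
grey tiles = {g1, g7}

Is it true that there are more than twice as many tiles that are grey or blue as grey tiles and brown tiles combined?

|tiles that are grey or blue| = 2.
grey tiles: 2; brown tiles: 0; combined: 2 + 0 = 2.
The claim requires 2 > 2 × 2 = 4, which does not hold.

False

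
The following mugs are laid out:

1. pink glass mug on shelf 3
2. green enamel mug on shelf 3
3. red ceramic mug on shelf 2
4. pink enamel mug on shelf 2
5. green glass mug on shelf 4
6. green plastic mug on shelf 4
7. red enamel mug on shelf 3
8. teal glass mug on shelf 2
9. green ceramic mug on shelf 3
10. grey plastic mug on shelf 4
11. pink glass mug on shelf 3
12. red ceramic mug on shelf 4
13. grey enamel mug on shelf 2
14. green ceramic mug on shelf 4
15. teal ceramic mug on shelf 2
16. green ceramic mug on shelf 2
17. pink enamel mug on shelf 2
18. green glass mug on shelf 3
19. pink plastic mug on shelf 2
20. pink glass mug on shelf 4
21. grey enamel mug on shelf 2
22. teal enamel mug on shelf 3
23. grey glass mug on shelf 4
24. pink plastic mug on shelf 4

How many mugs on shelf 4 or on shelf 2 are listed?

on shelf 2: 9; on shelf 4: 8; together 9 + 8 = 17.

17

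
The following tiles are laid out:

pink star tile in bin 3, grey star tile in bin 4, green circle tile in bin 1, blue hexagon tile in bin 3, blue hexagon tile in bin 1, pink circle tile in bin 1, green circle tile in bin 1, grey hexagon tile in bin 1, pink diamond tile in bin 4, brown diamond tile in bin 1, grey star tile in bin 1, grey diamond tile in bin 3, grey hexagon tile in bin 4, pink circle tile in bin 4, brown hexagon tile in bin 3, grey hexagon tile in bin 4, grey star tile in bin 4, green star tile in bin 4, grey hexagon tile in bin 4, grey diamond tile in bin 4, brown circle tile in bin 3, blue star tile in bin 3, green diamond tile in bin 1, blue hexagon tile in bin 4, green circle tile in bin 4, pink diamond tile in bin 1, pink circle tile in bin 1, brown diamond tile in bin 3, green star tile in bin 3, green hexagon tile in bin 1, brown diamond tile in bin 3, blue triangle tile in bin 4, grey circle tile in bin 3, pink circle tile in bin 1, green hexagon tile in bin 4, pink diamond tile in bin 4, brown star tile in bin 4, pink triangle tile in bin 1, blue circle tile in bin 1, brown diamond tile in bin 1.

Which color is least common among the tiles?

Counts by color: grey 10, pink 9, green 8, brown 7, blue 6.
The minimum is 6, held uniquely by blue.

blue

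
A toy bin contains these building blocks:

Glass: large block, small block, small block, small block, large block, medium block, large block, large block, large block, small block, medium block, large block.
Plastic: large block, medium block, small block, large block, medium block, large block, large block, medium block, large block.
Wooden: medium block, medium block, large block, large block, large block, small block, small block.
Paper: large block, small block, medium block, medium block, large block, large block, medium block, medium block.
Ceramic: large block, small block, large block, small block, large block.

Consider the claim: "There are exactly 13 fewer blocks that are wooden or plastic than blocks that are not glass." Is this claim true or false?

There are 16 blocks that are wooden or plastic.
There are 29 blocks that are not glass.
The claim requires 29 − 16 (= 13) to equal 13, which holds.

True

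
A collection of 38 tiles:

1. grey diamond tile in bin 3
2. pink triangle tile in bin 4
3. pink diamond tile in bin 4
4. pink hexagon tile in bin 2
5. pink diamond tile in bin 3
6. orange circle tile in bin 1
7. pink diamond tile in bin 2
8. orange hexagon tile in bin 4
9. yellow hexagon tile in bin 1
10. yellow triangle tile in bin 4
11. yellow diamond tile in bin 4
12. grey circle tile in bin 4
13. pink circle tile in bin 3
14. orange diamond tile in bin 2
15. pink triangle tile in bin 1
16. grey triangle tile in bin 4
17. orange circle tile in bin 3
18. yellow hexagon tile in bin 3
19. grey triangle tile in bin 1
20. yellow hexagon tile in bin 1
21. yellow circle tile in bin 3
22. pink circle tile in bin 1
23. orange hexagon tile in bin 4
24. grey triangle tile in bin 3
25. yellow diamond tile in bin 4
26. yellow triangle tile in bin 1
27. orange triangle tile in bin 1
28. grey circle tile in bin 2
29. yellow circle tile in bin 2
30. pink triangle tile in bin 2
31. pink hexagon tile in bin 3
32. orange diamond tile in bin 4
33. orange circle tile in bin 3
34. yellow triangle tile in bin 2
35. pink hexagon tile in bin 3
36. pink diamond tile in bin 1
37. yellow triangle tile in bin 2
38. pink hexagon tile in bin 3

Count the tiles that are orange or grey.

14

grey: 6; orange: 8; together 6 + 8 = 14.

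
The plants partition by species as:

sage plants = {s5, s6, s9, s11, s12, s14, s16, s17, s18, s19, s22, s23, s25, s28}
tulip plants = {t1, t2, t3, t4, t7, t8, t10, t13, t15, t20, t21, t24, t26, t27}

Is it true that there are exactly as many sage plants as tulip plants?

There are 14 sage plants.
There are 14 tulip plants.
The claim requires 14 = 14, which holds.

True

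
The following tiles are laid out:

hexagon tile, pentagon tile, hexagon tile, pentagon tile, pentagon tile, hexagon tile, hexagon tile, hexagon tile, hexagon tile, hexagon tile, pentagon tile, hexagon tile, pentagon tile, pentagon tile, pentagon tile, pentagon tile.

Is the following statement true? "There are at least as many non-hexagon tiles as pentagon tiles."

There are 8 non-hexagon tiles.
There are 8 pentagon tiles.
The claim requires 8 ≥ 8, which holds.

True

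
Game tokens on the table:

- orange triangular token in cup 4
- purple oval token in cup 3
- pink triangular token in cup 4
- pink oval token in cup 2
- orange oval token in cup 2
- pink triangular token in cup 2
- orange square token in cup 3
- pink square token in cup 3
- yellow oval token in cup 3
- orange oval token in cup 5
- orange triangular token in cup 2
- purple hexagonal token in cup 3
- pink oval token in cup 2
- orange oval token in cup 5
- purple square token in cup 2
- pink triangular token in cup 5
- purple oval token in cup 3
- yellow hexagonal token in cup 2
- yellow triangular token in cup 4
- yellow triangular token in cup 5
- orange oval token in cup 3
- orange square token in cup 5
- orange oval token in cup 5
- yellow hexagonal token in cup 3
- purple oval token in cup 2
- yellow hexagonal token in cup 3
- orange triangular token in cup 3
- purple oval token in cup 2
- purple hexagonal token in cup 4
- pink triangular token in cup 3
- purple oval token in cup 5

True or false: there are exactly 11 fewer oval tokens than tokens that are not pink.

True

oval tokens: 13.
tokens that are not pink: 24.
The claim requires 24 − 13 (= 11) to equal 11, which holds.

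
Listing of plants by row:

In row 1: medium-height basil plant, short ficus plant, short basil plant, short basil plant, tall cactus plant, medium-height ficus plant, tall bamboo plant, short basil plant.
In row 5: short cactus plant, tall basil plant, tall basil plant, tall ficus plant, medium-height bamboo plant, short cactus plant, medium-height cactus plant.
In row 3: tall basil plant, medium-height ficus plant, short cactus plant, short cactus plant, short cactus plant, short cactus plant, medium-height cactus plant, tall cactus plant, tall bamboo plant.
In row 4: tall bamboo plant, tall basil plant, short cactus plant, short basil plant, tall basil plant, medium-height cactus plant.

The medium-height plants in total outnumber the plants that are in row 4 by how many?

1

medium-height plants: 7.
plants in row 4: 6.
7 − 6 = 1.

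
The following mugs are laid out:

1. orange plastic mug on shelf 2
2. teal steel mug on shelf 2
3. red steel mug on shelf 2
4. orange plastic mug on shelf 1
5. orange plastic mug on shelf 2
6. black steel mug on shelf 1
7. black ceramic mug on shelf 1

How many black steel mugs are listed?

1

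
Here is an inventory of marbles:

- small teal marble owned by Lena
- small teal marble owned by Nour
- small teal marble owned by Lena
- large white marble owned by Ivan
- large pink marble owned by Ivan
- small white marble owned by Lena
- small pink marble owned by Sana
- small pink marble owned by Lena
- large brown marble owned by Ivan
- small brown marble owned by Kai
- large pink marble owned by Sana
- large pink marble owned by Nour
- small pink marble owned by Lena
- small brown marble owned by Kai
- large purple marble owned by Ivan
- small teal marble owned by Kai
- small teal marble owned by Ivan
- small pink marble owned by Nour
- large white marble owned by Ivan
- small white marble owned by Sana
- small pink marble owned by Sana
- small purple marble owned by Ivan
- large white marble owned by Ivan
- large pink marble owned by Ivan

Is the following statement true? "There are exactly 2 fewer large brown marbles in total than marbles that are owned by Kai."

True

There is 1 large brown marble.
Count of marbles owned by Kai: 3.
The claim requires 3 − 1 (= 2) to equal 2, which holds.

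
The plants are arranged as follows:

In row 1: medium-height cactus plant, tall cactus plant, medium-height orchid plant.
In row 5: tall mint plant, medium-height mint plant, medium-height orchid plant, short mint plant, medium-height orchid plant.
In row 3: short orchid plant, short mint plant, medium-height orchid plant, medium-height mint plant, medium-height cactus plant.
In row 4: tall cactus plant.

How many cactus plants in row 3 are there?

1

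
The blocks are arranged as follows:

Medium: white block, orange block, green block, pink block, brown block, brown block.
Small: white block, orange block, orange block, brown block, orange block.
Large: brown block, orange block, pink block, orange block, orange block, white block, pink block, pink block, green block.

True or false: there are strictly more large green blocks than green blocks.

|large green blocks| = 1.
|green blocks| = 2.
The claim requires 1 > 2, which does not hold.

False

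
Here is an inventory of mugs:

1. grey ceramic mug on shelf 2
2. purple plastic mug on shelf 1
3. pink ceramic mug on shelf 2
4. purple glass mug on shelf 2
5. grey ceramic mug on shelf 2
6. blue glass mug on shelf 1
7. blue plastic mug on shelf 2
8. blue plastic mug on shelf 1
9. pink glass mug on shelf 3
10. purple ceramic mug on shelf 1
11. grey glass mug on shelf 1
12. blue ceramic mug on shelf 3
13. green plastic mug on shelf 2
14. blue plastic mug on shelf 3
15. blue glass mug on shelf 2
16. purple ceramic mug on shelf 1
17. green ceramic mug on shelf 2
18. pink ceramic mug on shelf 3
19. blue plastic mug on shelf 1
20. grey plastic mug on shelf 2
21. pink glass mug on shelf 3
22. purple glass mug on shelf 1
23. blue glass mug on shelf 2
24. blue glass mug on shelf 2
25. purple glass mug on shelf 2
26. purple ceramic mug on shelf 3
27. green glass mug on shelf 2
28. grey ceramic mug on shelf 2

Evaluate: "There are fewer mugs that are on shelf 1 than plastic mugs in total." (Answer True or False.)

False

|mugs on shelf 1| = 8.
|plastic mugs| = 7.
The claim requires 8 < 7, which does not hold.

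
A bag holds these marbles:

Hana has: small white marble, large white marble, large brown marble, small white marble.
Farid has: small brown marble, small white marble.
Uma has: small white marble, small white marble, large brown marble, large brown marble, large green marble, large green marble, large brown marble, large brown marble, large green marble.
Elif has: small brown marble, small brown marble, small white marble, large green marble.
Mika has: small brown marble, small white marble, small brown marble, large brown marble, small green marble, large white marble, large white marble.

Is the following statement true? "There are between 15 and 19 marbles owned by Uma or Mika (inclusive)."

True

Count of marbles owned by Uma or Mika: 16.
The claim requires 15 ≤ 16 ≤ 19, which holds.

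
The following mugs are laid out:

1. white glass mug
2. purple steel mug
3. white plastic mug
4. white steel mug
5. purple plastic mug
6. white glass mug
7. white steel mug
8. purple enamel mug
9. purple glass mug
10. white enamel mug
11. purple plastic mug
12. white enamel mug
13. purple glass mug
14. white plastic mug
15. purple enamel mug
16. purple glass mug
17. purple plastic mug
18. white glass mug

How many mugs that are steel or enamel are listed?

enamel: 4; steel: 3; together 4 + 3 = 7.

7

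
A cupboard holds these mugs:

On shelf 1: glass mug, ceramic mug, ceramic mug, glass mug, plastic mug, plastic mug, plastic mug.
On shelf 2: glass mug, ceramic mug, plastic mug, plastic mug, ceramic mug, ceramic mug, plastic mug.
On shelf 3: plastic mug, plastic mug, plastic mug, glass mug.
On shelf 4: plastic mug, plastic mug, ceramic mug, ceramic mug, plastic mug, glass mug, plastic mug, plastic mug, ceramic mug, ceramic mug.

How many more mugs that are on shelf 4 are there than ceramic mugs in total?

mugs on shelf 4: 10.
ceramic mugs: 9.
10 − 9 = 1.

1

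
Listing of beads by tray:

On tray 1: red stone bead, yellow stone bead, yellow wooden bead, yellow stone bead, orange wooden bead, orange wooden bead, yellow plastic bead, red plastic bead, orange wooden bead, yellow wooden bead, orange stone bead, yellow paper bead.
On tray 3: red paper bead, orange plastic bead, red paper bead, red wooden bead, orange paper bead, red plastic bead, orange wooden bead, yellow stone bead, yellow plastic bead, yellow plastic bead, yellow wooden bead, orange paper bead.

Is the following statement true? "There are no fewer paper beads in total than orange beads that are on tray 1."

|paper beads| = 5.
|orange beads on tray 1| = 4.
The claim requires 5 ≥ 4, which holds.

True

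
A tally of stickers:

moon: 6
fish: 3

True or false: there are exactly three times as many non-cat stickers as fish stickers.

There are 9 non-cat stickers.
There are 3 fish stickers.
The claim requires 9 = 3 × 3 = 9, which holds.

True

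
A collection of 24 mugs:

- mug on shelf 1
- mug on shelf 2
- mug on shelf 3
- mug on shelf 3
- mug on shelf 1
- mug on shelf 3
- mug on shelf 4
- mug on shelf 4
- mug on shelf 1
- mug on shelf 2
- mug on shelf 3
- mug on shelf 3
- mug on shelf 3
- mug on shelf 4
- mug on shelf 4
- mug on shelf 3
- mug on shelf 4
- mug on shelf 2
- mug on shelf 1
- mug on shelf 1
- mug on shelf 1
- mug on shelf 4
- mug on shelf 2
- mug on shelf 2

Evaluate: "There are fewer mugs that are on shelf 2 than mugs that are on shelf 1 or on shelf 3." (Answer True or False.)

There are 5 mugs on shelf 2.
There are 13 mugs on shelf 1 or on shelf 3.
The claim requires 5 < 13, which holds.

True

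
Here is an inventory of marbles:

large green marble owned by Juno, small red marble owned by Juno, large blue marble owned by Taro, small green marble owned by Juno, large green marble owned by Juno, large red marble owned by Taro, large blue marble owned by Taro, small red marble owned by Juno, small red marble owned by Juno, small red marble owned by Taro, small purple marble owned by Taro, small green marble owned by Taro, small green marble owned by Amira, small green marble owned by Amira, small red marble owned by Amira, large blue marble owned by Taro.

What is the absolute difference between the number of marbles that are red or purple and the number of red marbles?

marbles that are red or purple: 7. red marbles: 6.
|7 − 6| = 7 − 6 = 1.

1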